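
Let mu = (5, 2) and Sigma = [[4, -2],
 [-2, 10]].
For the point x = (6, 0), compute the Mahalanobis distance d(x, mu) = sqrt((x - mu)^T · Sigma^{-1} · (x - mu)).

Step 1 — centre the observation: (x - mu) = (1, -2).

Step 2 — invert Sigma. det(Sigma) = 4·10 - (-2)² = 36.
  Sigma^{-1} = (1/det) · [[d, -b], [-b, a]] = [[0.2778, 0.0556],
 [0.0556, 0.1111]].

Step 3 — form the quadratic (x - mu)^T · Sigma^{-1} · (x - mu):
  Sigma^{-1} · (x - mu) = (0.1667, -0.1667).
  (x - mu)^T · [Sigma^{-1} · (x - mu)] = (1)·(0.1667) + (-2)·(-0.1667) = 0.5.

Step 4 — take square root: d = √(0.5) ≈ 0.7071.

d(x, mu) = √(0.5) ≈ 0.7071


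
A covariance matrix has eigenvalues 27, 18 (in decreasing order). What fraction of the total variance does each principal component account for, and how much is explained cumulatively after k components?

Step 1 — total variance = trace(Sigma) = Σ λ_i = 27 + 18 = 45.

Step 2 — fraction explained by component i = λ_i / Σ λ:
  PC1: 27/45 = 0.6
  PC2: 18/45 = 0.4

Step 3 — cumulative fraction after k components = (λ_1 + ... + λ_k) / Σ λ:
  k = 1: 27/45 = 0.6
  k = 2: (27 + 18)/45 = 45/45 = 1

Summary (fraction, with percent):

explained: PC1 0.6 (60%), PC2 0.4 (40%);  cumulative: 0.6, 1


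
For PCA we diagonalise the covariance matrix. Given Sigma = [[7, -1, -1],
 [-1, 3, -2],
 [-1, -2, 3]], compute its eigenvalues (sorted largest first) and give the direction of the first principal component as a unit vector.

Step 1 — characteristic polynomial p(λ) = det(λI - Sigma) = λ³ - tr·λ² + c_1·λ - det, where tr = trace, c_1 = sum of the principal 2×2 minors, det = det(Sigma):
  tr = 7 + 3 + 3 = 13,
  c_1 = (7·3 - (-1)²) + (7·3 - (-1)²) + (3·3 - (-2)²) = 20 + 20 + 5 = 45,
  det = 7·(3·3 - (-2)²) - (-1)·((-1)·3 - (-2)·(-1)) + (-1)·((-1)·(-2) - 3·(-1)) = 7·(5) - (-1)·(-5) + (-1)·(5) = 25.
  So p(λ) = λ³ - 13λ² + 45λ - 25.
Step 2 — look for an integer root (rational root theorem: any rational root is an integer divisor of 25). Testing λ = 5:
  p(5) = 125 - 325 + 225 - 25 = 0  ✓
  Dividing out (λ - 5): p(λ) = (λ - 5)(λ² - 8λ + 5).
Step 3 — remaining eigenvalues from the quadratic λ² - 8λ + 5 = 0:
  Δ = 8² - 4·5 = 64 - 20 = 44,  λ = (8 ± √44)/2 = (8 ± 6.6332)/2 ≈ 7.3166 or 0.6834.
  Sorted: λ_1 = 7.3166,  λ_2 = 5,  λ_3 = 0.6834  (check: sum = 13 = tr ✓).

Step 4 — unit eigenvector for λ_1 ≈ 7.3166: v spans the null space of (Sigma - λ_1 I), whose rows are
  r_1 = (-0.3166, -1, -1),  r_2 = (-1, -4.3166, -2),  r_3 = (-1, -2, -4.3166).
  v is orthogonal to every row, so take v ∝ r_1 × r_2 = ((-1)·(-2) - (-1)·(-4.3166), (-1)·(-1) - (-0.3166)·(-2), (-0.3166)·(-4.3166) - (-1)·(-1)) ≈ (-2.3166, 0.3668, 0.3668).
  Rescale (multiply by -1 so the first nonzero entry is positive): u = (2.3166, -0.3668, -0.3668).
  ||u|| = √((2.3166)² + (-0.3668)² + (-0.3668)²) = √(5.6358) ≈ 2.374,  v_1 = u/||u|| ≈ (0.9758, -0.1545, -0.1545) (||v_1|| = 1).

λ_1 = 7.3166,  λ_2 = 5,  λ_3 = 0.6834;  v_1 ≈ (0.9758, -0.1545, -0.1545)


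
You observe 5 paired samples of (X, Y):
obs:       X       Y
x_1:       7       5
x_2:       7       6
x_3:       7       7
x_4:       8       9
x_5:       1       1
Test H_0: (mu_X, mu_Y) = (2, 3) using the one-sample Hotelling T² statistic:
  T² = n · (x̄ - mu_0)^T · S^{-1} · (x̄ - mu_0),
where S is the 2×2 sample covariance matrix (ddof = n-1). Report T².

Step 1 — sample mean vector:
  mean(X) = (7 + 7 + 7 + 8 + 1) / 5 = 30/5 = 6
  mean(Y) = (5 + 6 + 7 + 9 + 1) / 5 = 28/5 = 5.6
  x̄ = (6, 5.6),  deviation x̄ - mu_0 = (6, 5.6) - (2, 3) = (4, 2.6).

Step 2 — sample covariance matrix, S[i,j] = (1/(n-1)) · Σ_k (x_{k,i} - mean_i) · (x_{k,j} - mean_j), divisor n-1 = 4:
  S[X,X] = ((1)·(1) + (1)·(1) + (1)·(1) + (2)·(2) + (-5)·(-5)) / 4 = 32/4 = 8
  S[X,Y] = ((1)·(-0.6) + (1)·(0.4) + (1)·(1.4) + (2)·(3.4) + (-5)·(-4.6)) / 4 = 31/4 = 7.75
  S[Y,Y] = ((-0.6)·(-0.6) + (0.4)·(0.4) + (1.4)·(1.4) + (3.4)·(3.4) + (-4.6)·(-4.6)) / 4 = 35.2/4 = 8.8
  S = [[8, 7.75],
 [7.75, 8.8]].

Step 3 — invert S. det(S) = 8·8.8 - (7.75)² = 10.3375.
  S^{-1} = (1/det) · [[d, -b], [-b, a]] = [[0.8513, -0.7497],
 [-0.7497, 0.7739]].

Step 4 — quadratic form (x̄ - mu_0)^T · S^{-1} · (x̄ - mu_0):
  S^{-1} · (x̄ - mu_0) = (1.4559, -0.9867),
  (x̄ - mu_0)^T · [...] = (4)·(1.4559) + (2.6)·(-0.9867) = 3.258.

Step 5 — scale by n: T² = 5 · 3.258 = 16.2902.

T² ≈ 16.2902


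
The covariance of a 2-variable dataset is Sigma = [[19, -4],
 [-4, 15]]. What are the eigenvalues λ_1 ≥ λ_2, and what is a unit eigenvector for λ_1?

Step 1 — characteristic polynomial of 2×2 Sigma:
  det(Sigma - λI) = λ² - trace · λ + det = 0.
  trace = 19 + 15 = 34, det = 19·15 - (-4)² = 269.
Step 2 — discriminant:
  Δ = trace² - 4·det = 1156 - 1076 = 80.
Step 3 — eigenvalues:
  λ = (trace ± √Δ)/2 = (34 ± 8.9443)/2,
  λ_1 = 21.4721,  λ_2 = 12.5279.

Step 4 — unit eigenvector for λ_1: solve (Sigma - λ_1 I)v = 0. First row:
  (19 - 21.4721)·v_x + (-4)·v_y = 0, i.e. (-2.4721)·v_x + (-4)·v_y = 0,
  so v ∝ (b, λ_1 - a) = (-4, 2.4721); multiply by -1 so the first entry is positive: u = (4, -2.4721).
  ||u|| = √((4)² + (-2.4721)²) = √(22.1115) ≈ 4.7023,
  v_1 = u/||u|| ≈ (0.8507, -0.5257) (||v_1|| = 1).

λ_1 = 21.4721,  λ_2 = 12.5279;  v_1 ≈ (0.8507, -0.5257)


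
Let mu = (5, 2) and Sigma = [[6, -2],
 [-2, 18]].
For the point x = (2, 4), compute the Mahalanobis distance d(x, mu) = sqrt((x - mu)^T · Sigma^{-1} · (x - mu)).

Step 1 — centre the observation: (x - mu) = (-3, 2).

Step 2 — invert Sigma. det(Sigma) = 6·18 - (-2)² = 104.
  Sigma^{-1} = (1/det) · [[d, -b], [-b, a]] = [[0.1731, 0.0192],
 [0.0192, 0.0577]].

Step 3 — form the quadratic (x - mu)^T · Sigma^{-1} · (x - mu):
  Sigma^{-1} · (x - mu) = (-0.4808, 0.0577).
  (x - mu)^T · [Sigma^{-1} · (x - mu)] = (-3)·(-0.4808) + (2)·(0.0577) = 1.5577.

Step 4 — take square root: d = √(1.5577) ≈ 1.2481.

d(x, mu) = √(1.5577) ≈ 1.2481


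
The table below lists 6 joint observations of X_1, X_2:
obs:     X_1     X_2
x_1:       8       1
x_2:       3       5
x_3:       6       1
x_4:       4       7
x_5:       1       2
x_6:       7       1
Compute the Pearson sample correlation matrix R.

Step 1 — column means:
  mean(X_1) = (8 + 3 + 6 + 4 + 1 + 7) / 6 = 29/6 = 4.8333
  mean(X_2) = (1 + 5 + 1 + 7 + 2 + 1) / 6 = 17/6 = 2.8333

Step 2 — sample variances and covariances s[i,j] = (1/(n-1)) · Σ_k (x_{k,i} - mean_i) · (x_{k,j} - mean_j), with n-1 = 5:
  s[X_1,X_1] = ((3.1667)·(3.1667) + (-1.8333)·(-1.8333) + (1.1667)·(1.1667) + (-0.8333)·(-0.8333) + (-3.8333)·(-3.8333) + (2.1667)·(2.1667)) / 5 = 34.8333/5 = 6.9667
  s[X_1,X_2] = ((3.1667)·(-1.8333) + (-1.8333)·(2.1667) + (1.1667)·(-1.8333) + (-0.8333)·(4.1667) + (-3.8333)·(-0.8333) + (2.1667)·(-1.8333)) / 5 = -16.1667/5 = -3.2333
  s[X_2,X_2] = ((-1.8333)·(-1.8333) + (2.1667)·(2.1667) + (-1.8333)·(-1.8333) + (4.1667)·(4.1667) + (-0.8333)·(-0.8333) + (-1.8333)·(-1.8333)) / 5 = 32.8333/5 = 6.5667
  Sample standard deviations s_i = √(s[i,i]):
  s(X_1) = √(6.9667) = 2.6394
  s(X_2) = √(6.5667) = 2.5626

Step 3 — r_{ij} = s_{ij} / (s_i · s_j):
  r[X_1,X_1] = 1 (diagonal).
  r[X_1,X_2] = -3.2333 / (2.6394 · 2.5626) = -3.2333 / 6.7637 = -0.478
  r[X_2,X_2] = 1 (diagonal).

R is symmetric with unit diagonal. Assembling:

R = [[1, -0.478],
 [-0.478, 1]]


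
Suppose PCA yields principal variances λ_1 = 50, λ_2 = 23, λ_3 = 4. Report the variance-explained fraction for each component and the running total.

Step 1 — total variance = trace(Sigma) = Σ λ_i = 50 + 23 + 4 = 77.

Step 2 — fraction explained by component i = λ_i / Σ λ:
  PC1: 50/77 = 0.6494
  PC2: 23/77 = 0.2987
  PC3: 4/77 = 0.0519

Step 3 — cumulative fraction after k components = (λ_1 + ... + λ_k) / Σ λ:
  k = 1: 50/77 = 0.6494
  k = 2: (50 + 23)/77 = 73/77 = 0.9481
  k = 3: (50 + 23 + 4)/77 = 77/77 = 1

Summary (fraction, with percent):

explained: PC1 0.6494 (64.94%), PC2 0.2987 (29.87%), PC3 0.0519 (5.19%);  cumulative: 0.6494, 0.9481, 1


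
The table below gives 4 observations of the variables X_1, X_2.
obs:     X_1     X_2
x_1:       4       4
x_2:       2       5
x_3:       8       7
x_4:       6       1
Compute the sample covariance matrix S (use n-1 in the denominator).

Step 1 — column means:
  mean(X_1) = (4 + 2 + 8 + 6) / 4 = 20/4 = 5
  mean(X_2) = (4 + 5 + 7 + 1) / 4 = 17/4 = 4.25

Step 2 — sample covariance S[i,j] = (1/(n-1)) · Σ_k (x_{k,i} - mean_i) · (x_{k,j} - mean_j), with n-1 = 3.
  S[X_1,X_1] = ((-1)·(-1) + (-3)·(-3) + (3)·(3) + (1)·(1)) / 3 = 20/3 = 6.6667
  S[X_1,X_2] = ((-1)·(-0.25) + (-3)·(0.75) + (3)·(2.75) + (1)·(-3.25)) / 3 = 3/3 = 1
  S[X_2,X_2] = ((-0.25)·(-0.25) + (0.75)·(0.75) + (2.75)·(2.75) + (-3.25)·(-3.25)) / 3 = 18.75/3 = 6.25

S is symmetric (S[j,i] = S[i,j]). Assembling:

S = [[6.6667, 1],
 [1, 6.25]]


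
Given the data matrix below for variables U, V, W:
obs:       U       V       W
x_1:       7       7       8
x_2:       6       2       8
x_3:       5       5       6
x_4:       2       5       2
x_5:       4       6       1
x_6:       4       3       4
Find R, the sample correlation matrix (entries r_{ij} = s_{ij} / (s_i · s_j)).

Step 1 — column means:
  mean(U) = (7 + 6 + 5 + 2 + 4 + 4) / 6 = 28/6 = 4.6667
  mean(V) = (7 + 2 + 5 + 5 + 6 + 3) / 6 = 28/6 = 4.6667
  mean(W) = (8 + 8 + 6 + 2 + 1 + 4) / 6 = 29/6 = 4.8333

Step 2 — sample variances and covariances s[i,j] = (1/(n-1)) · Σ_k (x_{k,i} - mean_i) · (x_{k,j} - mean_j), with n-1 = 5:
  s[U,U] = ((2.3333)·(2.3333) + (1.3333)·(1.3333) + (0.3333)·(0.3333) + (-2.6667)·(-2.6667) + (-0.6667)·(-0.6667) + (-0.6667)·(-0.6667)) / 5 = 15.3333/5 = 3.0667
  s[U,V] = ((2.3333)·(2.3333) + (1.3333)·(-2.6667) + (0.3333)·(0.3333) + (-2.6667)·(0.3333) + (-0.6667)·(1.3333) + (-0.6667)·(-1.6667)) / 5 = 1.3333/5 = 0.2667
  s[U,W] = ((2.3333)·(3.1667) + (1.3333)·(3.1667) + (0.3333)·(1.1667) + (-2.6667)·(-2.8333) + (-0.6667)·(-3.8333) + (-0.6667)·(-0.8333)) / 5 = 22.6667/5 = 4.5333
  s[V,V] = ((2.3333)·(2.3333) + (-2.6667)·(-2.6667) + (0.3333)·(0.3333) + (0.3333)·(0.3333) + (1.3333)·(1.3333) + (-1.6667)·(-1.6667)) / 5 = 17.3333/5 = 3.4667
  s[V,W] = ((2.3333)·(3.1667) + (-2.6667)·(3.1667) + (0.3333)·(1.1667) + (0.3333)·(-2.8333) + (1.3333)·(-3.8333) + (-1.6667)·(-0.8333)) / 5 = -5.3333/5 = -1.0667
  s[W,W] = ((3.1667)·(3.1667) + (3.1667)·(3.1667) + (1.1667)·(1.1667) + (-2.8333)·(-2.8333) + (-3.8333)·(-3.8333) + (-0.8333)·(-0.8333)) / 5 = 44.8333/5 = 8.9667
  Sample standard deviations s_i = √(s[i,i]):
  s(U) = √(3.0667) = 1.7512
  s(V) = √(3.4667) = 1.8619
  s(W) = √(8.9667) = 2.9944

Step 3 — r_{ij} = s_{ij} / (s_i · s_j):
  r[U,U] = 1 (diagonal).
  r[U,V] = 0.2667 / (1.7512 · 1.8619) = 0.2667 / 3.2605 = 0.0818
  r[U,W] = 4.5333 / (1.7512 · 2.9944) = 4.5333 / 5.2438 = 0.8645
  r[V,V] = 1 (diagonal).
  r[V,W] = -1.0667 / (1.8619 · 2.9944) = -1.0667 / 5.5753 = -0.1913
  r[W,W] = 1 (diagonal).

R is symmetric with unit diagonal. Assembling:

R = [[1, 0.0818, 0.8645],
 [0.0818, 1, -0.1913],
 [0.8645, -0.1913, 1]]


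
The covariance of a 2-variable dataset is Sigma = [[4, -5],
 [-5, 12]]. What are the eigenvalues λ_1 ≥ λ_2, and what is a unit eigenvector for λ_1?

Step 1 — characteristic polynomial of 2×2 Sigma:
  det(Sigma - λI) = λ² - trace · λ + det = 0.
  trace = 4 + 12 = 16, det = 4·12 - (-5)² = 23.
Step 2 — discriminant:
  Δ = trace² - 4·det = 256 - 92 = 164.
Step 3 — eigenvalues:
  λ = (trace ± √Δ)/2 = (16 ± 12.8062)/2,
  λ_1 = 14.4031,  λ_2 = 1.5969.

Step 4 — unit eigenvector for λ_1: solve (Sigma - λ_1 I)v = 0. First row:
  (4 - 14.4031)·v_x + (-5)·v_y = 0, i.e. (-10.4031)·v_x + (-5)·v_y = 0,
  so v ∝ (b, λ_1 - a) = (-5, 10.4031); multiply by -1 so the first entry is positive: u = (5, -10.4031).
  ||u|| = √((5)² + (-10.4031)²) = √(133.225) ≈ 11.5423,
  v_1 = u/||u|| ≈ (0.4332, -0.9013) (||v_1|| = 1).

λ_1 = 14.4031,  λ_2 = 1.5969;  v_1 ≈ (0.4332, -0.9013)


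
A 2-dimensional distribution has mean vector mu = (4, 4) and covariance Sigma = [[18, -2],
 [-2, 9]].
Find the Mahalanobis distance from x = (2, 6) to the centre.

Step 1 — centre the observation: (x - mu) = (-2, 2).

Step 2 — invert Sigma. det(Sigma) = 18·9 - (-2)² = 158.
  Sigma^{-1} = (1/det) · [[d, -b], [-b, a]] = [[0.057, 0.0127],
 [0.0127, 0.1139]].

Step 3 — form the quadratic (x - mu)^T · Sigma^{-1} · (x - mu):
  Sigma^{-1} · (x - mu) = (-0.0886, 0.2025).
  (x - mu)^T · [Sigma^{-1} · (x - mu)] = (-2)·(-0.0886) + (2)·(0.2025) = 0.5823.

Step 4 — take square root: d = √(0.5823) ≈ 0.7631.

d(x, mu) = √(0.5823) ≈ 0.7631


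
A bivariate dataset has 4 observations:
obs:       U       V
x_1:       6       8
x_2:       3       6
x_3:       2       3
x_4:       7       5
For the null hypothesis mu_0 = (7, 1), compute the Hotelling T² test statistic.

Step 1 — sample mean vector:
  mean(U) = (6 + 3 + 2 + 7) / 4 = 18/4 = 4.5
  mean(V) = (8 + 6 + 3 + 5) / 4 = 22/4 = 5.5
  x̄ = (4.5, 5.5),  deviation x̄ - mu_0 = (4.5, 5.5) - (7, 1) = (-2.5, 4.5).

Step 2 — sample covariance matrix, S[i,j] = (1/(n-1)) · Σ_k (x_{k,i} - mean_i) · (x_{k,j} - mean_j), divisor n-1 = 3:
  S[U,U] = ((1.5)·(1.5) + (-1.5)·(-1.5) + (-2.5)·(-2.5) + (2.5)·(2.5)) / 3 = 17/3 = 5.6667
  S[U,V] = ((1.5)·(2.5) + (-1.5)·(0.5) + (-2.5)·(-2.5) + (2.5)·(-0.5)) / 3 = 8/3 = 2.6667
  S[V,V] = ((2.5)·(2.5) + (0.5)·(0.5) + (-2.5)·(-2.5) + (-0.5)·(-0.5)) / 3 = 13/3 = 4.3333
  S = [[5.6667, 2.6667],
 [2.6667, 4.3333]].

Step 3 — invert S. det(S) = 5.6667·4.3333 - (2.6667)² = 17.4444.
  S^{-1} = (1/det) · [[d, -b], [-b, a]] = [[0.2484, -0.1529],
 [-0.1529, 0.3248]].

Step 4 — quadratic form (x̄ - mu_0)^T · S^{-1} · (x̄ - mu_0):
  S^{-1} · (x̄ - mu_0) = (-1.3089, 1.8439),
  (x̄ - mu_0)^T · [...] = (-2.5)·(-1.3089) + (4.5)·(1.8439) = 11.5701.

Step 5 — scale by n: T² = 4 · 11.5701 = 46.2803.

T² ≈ 46.2803


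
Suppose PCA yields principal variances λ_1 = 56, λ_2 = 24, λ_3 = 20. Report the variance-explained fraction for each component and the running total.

Step 1 — total variance = trace(Sigma) = Σ λ_i = 56 + 24 + 20 = 100.

Step 2 — fraction explained by component i = λ_i / Σ λ:
  PC1: 56/100 = 0.56
  PC2: 24/100 = 0.24
  PC3: 20/100 = 0.2

Step 3 — cumulative fraction after k components = (λ_1 + ... + λ_k) / Σ λ:
  k = 1: 56/100 = 0.56
  k = 2: (56 + 24)/100 = 80/100 = 0.8
  k = 3: (56 + 24 + 20)/100 = 100/100 = 1

Summary (fraction, with percent):

explained: PC1 0.56 (56%), PC2 0.24 (24%), PC3 0.2 (20%);  cumulative: 0.56, 0.8, 1


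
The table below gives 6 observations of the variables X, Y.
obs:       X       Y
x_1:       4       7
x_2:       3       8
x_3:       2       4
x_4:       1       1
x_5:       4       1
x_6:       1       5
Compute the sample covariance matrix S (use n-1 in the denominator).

Step 1 — column means:
  mean(X) = (4 + 3 + 2 + 1 + 4 + 1) / 6 = 15/6 = 2.5
  mean(Y) = (7 + 8 + 4 + 1 + 1 + 5) / 6 = 26/6 = 4.3333

Step 2 — sample covariance S[i,j] = (1/(n-1)) · Σ_k (x_{k,i} - mean_i) · (x_{k,j} - mean_j), with n-1 = 5.
  S[X,X] = ((1.5)·(1.5) + (0.5)·(0.5) + (-0.5)·(-0.5) + (-1.5)·(-1.5) + (1.5)·(1.5) + (-1.5)·(-1.5)) / 5 = 9.5/5 = 1.9
  S[X,Y] = ((1.5)·(2.6667) + (0.5)·(3.6667) + (-0.5)·(-0.3333) + (-1.5)·(-3.3333) + (1.5)·(-3.3333) + (-1.5)·(0.6667)) / 5 = 5/5 = 1
  S[Y,Y] = ((2.6667)·(2.6667) + (3.6667)·(3.6667) + (-0.3333)·(-0.3333) + (-3.3333)·(-3.3333) + (-3.3333)·(-3.3333) + (0.6667)·(0.6667)) / 5 = 43.3333/5 = 8.6667

S is symmetric (S[j,i] = S[i,j]). Assembling:

S = [[1.9, 1],
 [1, 8.6667]]


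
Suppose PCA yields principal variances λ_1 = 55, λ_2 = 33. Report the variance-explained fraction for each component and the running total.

Step 1 — total variance = trace(Sigma) = Σ λ_i = 55 + 33 = 88.

Step 2 — fraction explained by component i = λ_i / Σ λ:
  PC1: 55/88 = 0.625
  PC2: 33/88 = 0.375

Step 3 — cumulative fraction after k components = (λ_1 + ... + λ_k) / Σ λ:
  k = 1: 55/88 = 0.625
  k = 2: (55 + 33)/88 = 88/88 = 1

Summary (fraction, with percent):

explained: PC1 0.625 (62.5%), PC2 0.375 (37.5%);  cumulative: 0.625, 1


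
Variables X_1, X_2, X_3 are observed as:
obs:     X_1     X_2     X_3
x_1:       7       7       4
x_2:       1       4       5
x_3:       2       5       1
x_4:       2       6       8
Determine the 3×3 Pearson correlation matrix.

Step 1 — column means:
  mean(X_1) = (7 + 1 + 2 + 2) / 4 = 12/4 = 3
  mean(X_2) = (7 + 4 + 5 + 6) / 4 = 22/4 = 5.5
  mean(X_3) = (4 + 5 + 1 + 8) / 4 = 18/4 = 4.5

Step 2 — sample variances and covariances s[i,j] = (1/(n-1)) · Σ_k (x_{k,i} - mean_i) · (x_{k,j} - mean_j), with n-1 = 3:
  s[X_1,X_1] = ((4)·(4) + (-2)·(-2) + (-1)·(-1) + (-1)·(-1)) / 3 = 22/3 = 7.3333
  s[X_1,X_2] = ((4)·(1.5) + (-2)·(-1.5) + (-1)·(-0.5) + (-1)·(0.5)) / 3 = 9/3 = 3
  s[X_1,X_3] = ((4)·(-0.5) + (-2)·(0.5) + (-1)·(-3.5) + (-1)·(3.5)) / 3 = -3/3 = -1
  s[X_2,X_2] = ((1.5)·(1.5) + (-1.5)·(-1.5) + (-0.5)·(-0.5) + (0.5)·(0.5)) / 3 = 5/3 = 1.6667
  s[X_2,X_3] = ((1.5)·(-0.5) + (-1.5)·(0.5) + (-0.5)·(-3.5) + (0.5)·(3.5)) / 3 = 2/3 = 0.6667
  s[X_3,X_3] = ((-0.5)·(-0.5) + (0.5)·(0.5) + (-3.5)·(-3.5) + (3.5)·(3.5)) / 3 = 25/3 = 8.3333
  Sample standard deviations s_i = √(s[i,i]):
  s(X_1) = √(7.3333) = 2.708
  s(X_2) = √(1.6667) = 1.291
  s(X_3) = √(8.3333) = 2.8868

Step 3 — r_{ij} = s_{ij} / (s_i · s_j):
  r[X_1,X_1] = 1 (diagonal).
  r[X_1,X_2] = 3 / (2.708 · 1.291) = 3 / 3.496 = 0.8581
  r[X_1,X_3] = -1 / (2.708 · 2.8868) = -1 / 7.8174 = -0.1279
  r[X_2,X_2] = 1 (diagonal).
  r[X_2,X_3] = 0.6667 / (1.291 · 2.8868) = 0.6667 / 3.7268 = 0.1789
  r[X_3,X_3] = 1 (diagonal).

R is symmetric with unit diagonal. Assembling:

R = [[1, 0.8581, -0.1279],
 [0.8581, 1, 0.1789],
 [-0.1279, 0.1789, 1]]


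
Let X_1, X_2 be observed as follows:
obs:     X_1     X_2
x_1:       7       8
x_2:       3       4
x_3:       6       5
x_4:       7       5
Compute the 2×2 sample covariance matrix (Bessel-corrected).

Step 1 — column means:
  mean(X_1) = (7 + 3 + 6 + 7) / 4 = 23/4 = 5.75
  mean(X_2) = (8 + 4 + 5 + 5) / 4 = 22/4 = 5.5

Step 2 — sample covariance S[i,j] = (1/(n-1)) · Σ_k (x_{k,i} - mean_i) · (x_{k,j} - mean_j), with n-1 = 3.
  S[X_1,X_1] = ((1.25)·(1.25) + (-2.75)·(-2.75) + (0.25)·(0.25) + (1.25)·(1.25)) / 3 = 10.75/3 = 3.5833
  S[X_1,X_2] = ((1.25)·(2.5) + (-2.75)·(-1.5) + (0.25)·(-0.5) + (1.25)·(-0.5)) / 3 = 6.5/3 = 2.1667
  S[X_2,X_2] = ((2.5)·(2.5) + (-1.5)·(-1.5) + (-0.5)·(-0.5) + (-0.5)·(-0.5)) / 3 = 9/3 = 3

S is symmetric (S[j,i] = S[i,j]). Assembling:

S = [[3.5833, 2.1667],
 [2.1667, 3]]


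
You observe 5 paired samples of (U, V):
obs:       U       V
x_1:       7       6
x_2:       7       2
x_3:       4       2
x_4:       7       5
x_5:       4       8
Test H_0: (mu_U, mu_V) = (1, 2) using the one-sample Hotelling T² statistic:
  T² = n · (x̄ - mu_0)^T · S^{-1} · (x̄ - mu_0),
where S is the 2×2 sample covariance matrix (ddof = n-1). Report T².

Step 1 — sample mean vector:
  mean(U) = (7 + 7 + 4 + 7 + 4) / 5 = 29/5 = 5.8
  mean(V) = (6 + 2 + 2 + 5 + 8) / 5 = 23/5 = 4.6
  x̄ = (5.8, 4.6),  deviation x̄ - mu_0 = (5.8, 4.6) - (1, 2) = (4.8, 2.6).

Step 2 — sample covariance matrix, S[i,j] = (1/(n-1)) · Σ_k (x_{k,i} - mean_i) · (x_{k,j} - mean_j), divisor n-1 = 4:
  S[U,U] = ((1.2)·(1.2) + (1.2)·(1.2) + (-1.8)·(-1.8) + (1.2)·(1.2) + (-1.8)·(-1.8)) / 4 = 10.8/4 = 2.7
  S[U,V] = ((1.2)·(1.4) + (1.2)·(-2.6) + (-1.8)·(-2.6) + (1.2)·(0.4) + (-1.8)·(3.4)) / 4 = -2.4/4 = -0.6
  S[V,V] = ((1.4)·(1.4) + (-2.6)·(-2.6) + (-2.6)·(-2.6) + (0.4)·(0.4) + (3.4)·(3.4)) / 4 = 27.2/4 = 6.8
  S = [[2.7, -0.6],
 [-0.6, 6.8]].

Step 3 — invert S. det(S) = 2.7·6.8 - (-0.6)² = 18.
  S^{-1} = (1/det) · [[d, -b], [-b, a]] = [[0.3778, 0.0333],
 [0.0333, 0.15]].

Step 4 — quadratic form (x̄ - mu_0)^T · S^{-1} · (x̄ - mu_0):
  S^{-1} · (x̄ - mu_0) = (1.9, 0.55),
  (x̄ - mu_0)^T · [...] = (4.8)·(1.9) + (2.6)·(0.55) = 10.55.

Step 5 — scale by n: T² = 5 · 10.55 = 52.75.

T² ≈ 52.75


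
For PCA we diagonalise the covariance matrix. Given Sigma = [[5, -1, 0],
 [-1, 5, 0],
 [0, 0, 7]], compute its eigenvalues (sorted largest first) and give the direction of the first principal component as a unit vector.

Step 1 — characteristic polynomial p(λ) = det(λI - Sigma) = λ³ - tr·λ² + c_1·λ - det, where tr = trace, c_1 = sum of the principal 2×2 minors, det = det(Sigma):
  tr = 5 + 5 + 7 = 17,
  c_1 = (5·5 - (-1)²) + (5·7 - (0)²) + (5·7 - (0)²) = 24 + 35 + 35 = 94,
  det = 5·(5·7 - (0)²) - (-1)·((-1)·7 - (0)·(0)) + (0)·((-1)·(0) - 5·(0)) = 5·(35) - (-1)·(-7) + (0)·(0) = 168.
  So p(λ) = λ³ - 17λ² + 94λ - 168.
Step 2 — look for an integer root (rational root theorem: any rational root is an integer divisor of 168). Testing λ = 4:
  p(4) = 64 - 272 + 376 - 168 = 0  ✓
  Dividing out (λ - 4): p(λ) = (λ - 4)(λ² - 13λ + 42).
Step 3 — remaining eigenvalues from the quadratic λ² - 13λ + 42 = 0:
  Δ = 13² - 4·42 = 169 - 168 = 1,  λ = (13 ± √1)/2 = (13 ± 1)/2 = 7 or 6.
  Sorted: λ_1 = 7,  λ_2 = 6,  λ_3 = 4  (check: sum = 17 = tr ✓).

Step 4 — unit eigenvector for λ_1 = 7: v spans the null space of (Sigma - λ_1 I), whose rows are
  r_1 = (-2, -1, 0),  r_2 = (-1, -2, 0),  r_3 = (0, 0, 0).
  v is orthogonal to every row, so take v ∝ r_1 × r_2 = ((-1)·(0) - (0)·(-2), (0)·(-1) - (-2)·(0), (-2)·(-2) - (-1)·(-1)) = (0, 0, 3).
  Rescale (divide by 3): u = (0, 0, 1).
  ||u|| = √((0)² + (0)² + (1)²) = √(1) = 1,  v_1 = u/||u|| ≈ (0, 0, 1) (||v_1|| = 1).

λ_1 = 7,  λ_2 = 6,  λ_3 = 4;  v_1 ≈ (0, 0, 1)


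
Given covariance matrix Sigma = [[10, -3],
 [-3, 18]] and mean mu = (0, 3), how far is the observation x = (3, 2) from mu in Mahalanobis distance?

Step 1 — centre the observation: (x - mu) = (3, -1).

Step 2 — invert Sigma. det(Sigma) = 10·18 - (-3)² = 171.
  Sigma^{-1} = (1/det) · [[d, -b], [-b, a]] = [[0.1053, 0.0175],
 [0.0175, 0.0585]].

Step 3 — form the quadratic (x - mu)^T · Sigma^{-1} · (x - mu):
  Sigma^{-1} · (x - mu) = (0.2982, -0.0058).
  (x - mu)^T · [Sigma^{-1} · (x - mu)] = (3)·(0.2982) + (-1)·(-0.0058) = 0.9006.

Step 4 — take square root: d = √(0.9006) ≈ 0.949.

d(x, mu) = √(0.9006) ≈ 0.949


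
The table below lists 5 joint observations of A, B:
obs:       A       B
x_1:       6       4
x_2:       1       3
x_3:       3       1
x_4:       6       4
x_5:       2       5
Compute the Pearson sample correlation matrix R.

Step 1 — column means:
  mean(A) = (6 + 1 + 3 + 6 + 2) / 5 = 18/5 = 3.6
  mean(B) = (4 + 3 + 1 + 4 + 5) / 5 = 17/5 = 3.4

Step 2 — sample variances and covariances s[i,j] = (1/(n-1)) · Σ_k (x_{k,i} - mean_i) · (x_{k,j} - mean_j), with n-1 = 4:
  s[A,A] = ((2.4)·(2.4) + (-2.6)·(-2.6) + (-0.6)·(-0.6) + (2.4)·(2.4) + (-1.6)·(-1.6)) / 4 = 21.2/4 = 5.3
  s[A,B] = ((2.4)·(0.6) + (-2.6)·(-0.4) + (-0.6)·(-2.4) + (2.4)·(0.6) + (-1.6)·(1.6)) / 4 = 2.8/4 = 0.7
  s[B,B] = ((0.6)·(0.6) + (-0.4)·(-0.4) + (-2.4)·(-2.4) + (0.6)·(0.6) + (1.6)·(1.6)) / 4 = 9.2/4 = 2.3
  Sample standard deviations s_i = √(s[i,i]):
  s(A) = √(5.3) = 2.3022
  s(B) = √(2.3) = 1.5166

Step 3 — r_{ij} = s_{ij} / (s_i · s_j):
  r[A,A] = 1 (diagonal).
  r[A,B] = 0.7 / (2.3022 · 1.5166) = 0.7 / 3.4914 = 0.2005
  r[B,B] = 1 (diagonal).

R is symmetric with unit diagonal. Assembling:

R = [[1, 0.2005],
 [0.2005, 1]]


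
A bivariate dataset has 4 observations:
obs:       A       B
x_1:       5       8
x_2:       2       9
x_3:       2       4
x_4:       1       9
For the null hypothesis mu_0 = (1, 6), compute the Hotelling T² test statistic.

Step 1 — sample mean vector:
  mean(A) = (5 + 2 + 2 + 1) / 4 = 10/4 = 2.5
  mean(B) = (8 + 9 + 4 + 9) / 4 = 30/4 = 7.5
  x̄ = (2.5, 7.5),  deviation x̄ - mu_0 = (2.5, 7.5) - (1, 6) = (1.5, 1.5).

Step 2 — sample covariance matrix, S[i,j] = (1/(n-1)) · Σ_k (x_{k,i} - mean_i) · (x_{k,j} - mean_j), divisor n-1 = 3:
  S[A,A] = ((2.5)·(2.5) + (-0.5)·(-0.5) + (-0.5)·(-0.5) + (-1.5)·(-1.5)) / 3 = 9/3 = 3
  S[A,B] = ((2.5)·(0.5) + (-0.5)·(1.5) + (-0.5)·(-3.5) + (-1.5)·(1.5)) / 3 = 0/3 = 0
  S[B,B] = ((0.5)·(0.5) + (1.5)·(1.5) + (-3.5)·(-3.5) + (1.5)·(1.5)) / 3 = 17/3 = 5.6667
  S = [[3, 0],
 [0, 5.6667]].

Step 3 — invert S. det(S) = 3·5.6667 - (0)² = 17.
  S^{-1} = (1/det) · [[d, -b], [-b, a]] = [[0.3333, 0],
 [0, 0.1765]].

Step 4 — quadratic form (x̄ - mu_0)^T · S^{-1} · (x̄ - mu_0):
  S^{-1} · (x̄ - mu_0) = (0.5, 0.2647),
  (x̄ - mu_0)^T · [...] = (1.5)·(0.5) + (1.5)·(0.2647) = 1.1471.

Step 5 — scale by n: T² = 4 · 1.1471 = 4.5882.

T² ≈ 4.5882


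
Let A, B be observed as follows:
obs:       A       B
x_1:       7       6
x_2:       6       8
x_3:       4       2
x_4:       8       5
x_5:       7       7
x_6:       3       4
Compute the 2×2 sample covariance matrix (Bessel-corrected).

Step 1 — column means:
  mean(A) = (7 + 6 + 4 + 8 + 7 + 3) / 6 = 35/6 = 5.8333
  mean(B) = (6 + 8 + 2 + 5 + 7 + 4) / 6 = 32/6 = 5.3333

Step 2 — sample covariance S[i,j] = (1/(n-1)) · Σ_k (x_{k,i} - mean_i) · (x_{k,j} - mean_j), with n-1 = 5.
  S[A,A] = ((1.1667)·(1.1667) + (0.1667)·(0.1667) + (-1.8333)·(-1.8333) + (2.1667)·(2.1667) + (1.1667)·(1.1667) + (-2.8333)·(-2.8333)) / 5 = 18.8333/5 = 3.7667
  S[A,B] = ((1.1667)·(0.6667) + (0.1667)·(2.6667) + (-1.8333)·(-3.3333) + (2.1667)·(-0.3333) + (1.1667)·(1.6667) + (-2.8333)·(-1.3333)) / 5 = 12.3333/5 = 2.4667
  S[B,B] = ((0.6667)·(0.6667) + (2.6667)·(2.6667) + (-3.3333)·(-3.3333) + (-0.3333)·(-0.3333) + (1.6667)·(1.6667) + (-1.3333)·(-1.3333)) / 5 = 23.3333/5 = 4.6667

S is symmetric (S[j,i] = S[i,j]). Assembling:

S = [[3.7667, 2.4667],
 [2.4667, 4.6667]]


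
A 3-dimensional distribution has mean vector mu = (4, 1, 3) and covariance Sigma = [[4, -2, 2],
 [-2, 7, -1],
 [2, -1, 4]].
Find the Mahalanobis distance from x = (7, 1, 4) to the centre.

Step 1 — centre the observation: (x - mu) = (3, 0, 1).

Step 2 — invert Sigma (cofactor / det for 3×3, or solve directly):
  Sigma^{-1} = [[0.375, 0.0833, -0.1667],
 [0.0833, 0.1667, 0],
 [-0.1667, 0, 0.3333]].

Step 3 — form the quadratic (x - mu)^T · Sigma^{-1} · (x - mu):
  Sigma^{-1} · (x - mu) = (0.9583, 0.25, -0.1667).
  (x - mu)^T · [Sigma^{-1} · (x - mu)] = (3)·(0.9583) + (0)·(0.25) + (1)·(-0.1667) = 2.7083.

Step 4 — take square root: d = √(2.7083) ≈ 1.6457.

d(x, mu) = √(2.7083) ≈ 1.6457


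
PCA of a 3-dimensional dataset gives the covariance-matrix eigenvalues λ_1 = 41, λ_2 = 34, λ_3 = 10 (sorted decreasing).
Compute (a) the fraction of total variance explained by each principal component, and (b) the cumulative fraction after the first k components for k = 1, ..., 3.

Step 1 — total variance = trace(Sigma) = Σ λ_i = 41 + 34 + 10 = 85.

Step 2 — fraction explained by component i = λ_i / Σ λ:
  PC1: 41/85 = 0.4824
  PC2: 34/85 = 0.4
  PC3: 10/85 = 0.1176

Step 3 — cumulative fraction after k components = (λ_1 + ... + λ_k) / Σ λ:
  k = 1: 41/85 = 0.4824
  k = 2: (41 + 34)/85 = 75/85 = 0.8824
  k = 3: (41 + 34 + 10)/85 = 85/85 = 1

Summary (fraction, with percent):

explained: PC1 0.4824 (48.24%), PC2 0.4 (40%), PC3 0.1176 (11.76%);  cumulative: 0.4824, 0.8824, 1


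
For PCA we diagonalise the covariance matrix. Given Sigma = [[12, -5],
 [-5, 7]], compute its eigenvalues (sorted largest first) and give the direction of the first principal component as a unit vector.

Step 1 — characteristic polynomial of 2×2 Sigma:
  det(Sigma - λI) = λ² - trace · λ + det = 0.
  trace = 12 + 7 = 19, det = 12·7 - (-5)² = 59.
Step 2 — discriminant:
  Δ = trace² - 4·det = 361 - 236 = 125.
Step 3 — eigenvalues:
  λ = (trace ± √Δ)/2 = (19 ± 11.1803)/2,
  λ_1 = 15.0902,  λ_2 = 3.9098.

Step 4 — unit eigenvector for λ_1: solve (Sigma - λ_1 I)v = 0. First row:
  (12 - 15.0902)·v_x + (-5)·v_y = 0, i.e. (-3.0902)·v_x + (-5)·v_y = 0,
  so v ∝ (b, λ_1 - a) = (-5, 3.0902); multiply by -1 so the first entry is positive: u = (5, -3.0902).
  ||u|| = √((5)² + (-3.0902)²) = √(34.5492) ≈ 5.8779,
  v_1 = u/||u|| ≈ (0.8507, -0.5257) (||v_1|| = 1).

λ_1 = 15.0902,  λ_2 = 3.9098;  v_1 ≈ (0.8507, -0.5257)


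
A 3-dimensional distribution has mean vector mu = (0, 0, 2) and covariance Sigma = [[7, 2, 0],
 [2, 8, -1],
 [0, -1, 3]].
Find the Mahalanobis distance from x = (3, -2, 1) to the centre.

Step 1 — centre the observation: (x - mu) = (3, -2, -1).

Step 2 — invert Sigma (cofactor / det for 3×3, or solve directly):
  Sigma^{-1} = [[0.1544, -0.0403, -0.0134],
 [-0.0403, 0.1409, 0.047],
 [-0.0134, 0.047, 0.349]].

Step 3 — form the quadratic (x - mu)^T · Sigma^{-1} · (x - mu):
  Sigma^{-1} · (x - mu) = (0.557, -0.4497, -0.4832).
  (x - mu)^T · [Sigma^{-1} · (x - mu)] = (3)·(0.557) + (-2)·(-0.4497) + (-1)·(-0.4832) = 3.0537.

Step 4 — take square root: d = √(3.0537) ≈ 1.7475.

d(x, mu) = √(3.0537) ≈ 1.7475


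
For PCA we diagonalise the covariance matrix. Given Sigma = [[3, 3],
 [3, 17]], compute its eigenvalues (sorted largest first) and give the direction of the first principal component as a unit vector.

Step 1 — characteristic polynomial of 2×2 Sigma:
  det(Sigma - λI) = λ² - trace · λ + det = 0.
  trace = 3 + 17 = 20, det = 3·17 - (3)² = 42.
Step 2 — discriminant:
  Δ = trace² - 4·det = 400 - 168 = 232.
Step 3 — eigenvalues:
  λ = (trace ± √Δ)/2 = (20 ± 15.2315)/2,
  λ_1 = 17.6158,  λ_2 = 2.3842.

Step 4 — unit eigenvector for λ_1: solve (Sigma - λ_1 I)v = 0. First row:
  (3 - 17.6158)·v_x + (3)·v_y = 0, i.e. (-14.6158)·v_x + (3)·v_y = 0,
  so v ∝ (b, λ_1 - a) = (3, 14.6158) = u.
  ||u|| = √((3)² + (14.6158)²) = √(222.6208) ≈ 14.9205,
  v_1 = u/||u|| ≈ (0.2011, 0.9796) (||v_1|| = 1).

λ_1 = 17.6158,  λ_2 = 2.3842;  v_1 ≈ (0.2011, 0.9796)


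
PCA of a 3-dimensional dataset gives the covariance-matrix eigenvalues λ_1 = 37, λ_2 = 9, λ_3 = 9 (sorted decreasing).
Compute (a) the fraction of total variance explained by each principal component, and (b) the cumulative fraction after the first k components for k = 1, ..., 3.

Step 1 — total variance = trace(Sigma) = Σ λ_i = 37 + 9 + 9 = 55.

Step 2 — fraction explained by component i = λ_i / Σ λ:
  PC1: 37/55 = 0.6727
  PC2: 9/55 = 0.1636
  PC3: 9/55 = 0.1636

Step 3 — cumulative fraction after k components = (λ_1 + ... + λ_k) / Σ λ:
  k = 1: 37/55 = 0.6727
  k = 2: (37 + 9)/55 = 46/55 = 0.8364
  k = 3: (37 + 9 + 9)/55 = 55/55 = 1

Summary (fraction, with percent):

explained: PC1 0.6727 (67.27%), PC2 0.1636 (16.36%), PC3 0.1636 (16.36%);  cumulative: 0.6727, 0.8364, 1


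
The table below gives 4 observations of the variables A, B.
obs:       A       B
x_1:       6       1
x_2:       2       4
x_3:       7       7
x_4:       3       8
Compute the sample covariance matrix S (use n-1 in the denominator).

Step 1 — column means:
  mean(A) = (6 + 2 + 7 + 3) / 4 = 18/4 = 4.5
  mean(B) = (1 + 4 + 7 + 8) / 4 = 20/4 = 5

Step 2 — sample covariance S[i,j] = (1/(n-1)) · Σ_k (x_{k,i} - mean_i) · (x_{k,j} - mean_j), with n-1 = 3.
  S[A,A] = ((1.5)·(1.5) + (-2.5)·(-2.5) + (2.5)·(2.5) + (-1.5)·(-1.5)) / 3 = 17/3 = 5.6667
  S[A,B] = ((1.5)·(-4) + (-2.5)·(-1) + (2.5)·(2) + (-1.5)·(3)) / 3 = -3/3 = -1
  S[B,B] = ((-4)·(-4) + (-1)·(-1) + (2)·(2) + (3)·(3)) / 3 = 30/3 = 10

S is symmetric (S[j,i] = S[i,j]). Assembling:

S = [[5.6667, -1],
 [-1, 10]]


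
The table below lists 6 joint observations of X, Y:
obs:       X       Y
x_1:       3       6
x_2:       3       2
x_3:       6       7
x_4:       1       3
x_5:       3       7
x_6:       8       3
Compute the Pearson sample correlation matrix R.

Step 1 — column means:
  mean(X) = (3 + 3 + 6 + 1 + 3 + 8) / 6 = 24/6 = 4
  mean(Y) = (6 + 2 + 7 + 3 + 7 + 3) / 6 = 28/6 = 4.6667

Step 2 — sample variances and covariances s[i,j] = (1/(n-1)) · Σ_k (x_{k,i} - mean_i) · (x_{k,j} - mean_j), with n-1 = 5:
  s[X,X] = ((-1)·(-1) + (-1)·(-1) + (2)·(2) + (-3)·(-3) + (-1)·(-1) + (4)·(4)) / 5 = 32/5 = 6.4
  s[X,Y] = ((-1)·(1.3333) + (-1)·(-2.6667) + (2)·(2.3333) + (-3)·(-1.6667) + (-1)·(2.3333) + (4)·(-1.6667)) / 5 = 2/5 = 0.4
  s[Y,Y] = ((1.3333)·(1.3333) + (-2.6667)·(-2.6667) + (2.3333)·(2.3333) + (-1.6667)·(-1.6667) + (2.3333)·(2.3333) + (-1.6667)·(-1.6667)) / 5 = 25.3333/5 = 5.0667
  Sample standard deviations s_i = √(s[i,i]):
  s(X) = √(6.4) = 2.5298
  s(Y) = √(5.0667) = 2.2509

Step 3 — r_{ij} = s_{ij} / (s_i · s_j):
  r[X,X] = 1 (diagonal).
  r[X,Y] = 0.4 / (2.5298 · 2.2509) = 0.4 / 5.6944 = 0.0702
  r[Y,Y] = 1 (diagonal).

R is symmetric with unit diagonal. Assembling:

R = [[1, 0.0702],
 [0.0702, 1]]


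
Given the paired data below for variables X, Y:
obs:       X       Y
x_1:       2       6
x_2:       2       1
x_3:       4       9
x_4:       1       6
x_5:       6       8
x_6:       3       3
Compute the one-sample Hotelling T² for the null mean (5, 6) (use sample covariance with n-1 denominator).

Step 1 — sample mean vector:
  mean(X) = (2 + 2 + 4 + 1 + 6 + 3) / 6 = 18/6 = 3
  mean(Y) = (6 + 1 + 9 + 6 + 8 + 3) / 6 = 33/6 = 5.5
  x̄ = (3, 5.5),  deviation x̄ - mu_0 = (3, 5.5) - (5, 6) = (-2, -0.5).

Step 2 — sample covariance matrix, S[i,j] = (1/(n-1)) · Σ_k (x_{k,i} - mean_i) · (x_{k,j} - mean_j), divisor n-1 = 5:
  S[X,X] = ((-1)·(-1) + (-1)·(-1) + (1)·(1) + (-2)·(-2) + (3)·(3) + (0)·(0)) / 5 = 16/5 = 3.2
  S[X,Y] = ((-1)·(0.5) + (-1)·(-4.5) + (1)·(3.5) + (-2)·(0.5) + (3)·(2.5) + (0)·(-2.5)) / 5 = 14/5 = 2.8
  S[Y,Y] = ((0.5)·(0.5) + (-4.5)·(-4.5) + (3.5)·(3.5) + (0.5)·(0.5) + (2.5)·(2.5) + (-2.5)·(-2.5)) / 5 = 45.5/5 = 9.1
  S = [[3.2, 2.8],
 [2.8, 9.1]].

Step 3 — invert S. det(S) = 3.2·9.1 - (2.8)² = 21.28.
  S^{-1} = (1/det) · [[d, -b], [-b, a]] = [[0.4276, -0.1316],
 [-0.1316, 0.1504]].

Step 4 — quadratic form (x̄ - mu_0)^T · S^{-1} · (x̄ - mu_0):
  S^{-1} · (x̄ - mu_0) = (-0.7895, 0.188),
  (x̄ - mu_0)^T · [...] = (-2)·(-0.7895) + (-0.5)·(0.188) = 1.485.

Step 5 — scale by n: T² = 6 · 1.485 = 8.9098.

T² ≈ 8.9098


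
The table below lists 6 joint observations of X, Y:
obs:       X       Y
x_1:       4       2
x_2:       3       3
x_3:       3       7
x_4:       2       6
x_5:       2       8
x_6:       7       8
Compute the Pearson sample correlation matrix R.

Step 1 — column means:
  mean(X) = (4 + 3 + 3 + 2 + 2 + 7) / 6 = 21/6 = 3.5
  mean(Y) = (2 + 3 + 7 + 6 + 8 + 8) / 6 = 34/6 = 5.6667

Step 2 — sample variances and covariances s[i,j] = (1/(n-1)) · Σ_k (x_{k,i} - mean_i) · (x_{k,j} - mean_j), with n-1 = 5:
  s[X,X] = ((0.5)·(0.5) + (-0.5)·(-0.5) + (-0.5)·(-0.5) + (-1.5)·(-1.5) + (-1.5)·(-1.5) + (3.5)·(3.5)) / 5 = 17.5/5 = 3.5
  s[X,Y] = ((0.5)·(-3.6667) + (-0.5)·(-2.6667) + (-0.5)·(1.3333) + (-1.5)·(0.3333) + (-1.5)·(2.3333) + (3.5)·(2.3333)) / 5 = 3/5 = 0.6
  s[Y,Y] = ((-3.6667)·(-3.6667) + (-2.6667)·(-2.6667) + (1.3333)·(1.3333) + (0.3333)·(0.3333) + (2.3333)·(2.3333) + (2.3333)·(2.3333)) / 5 = 33.3333/5 = 6.6667
  Sample standard deviations s_i = √(s[i,i]):
  s(X) = √(3.5) = 1.8708
  s(Y) = √(6.6667) = 2.582

Step 3 — r_{ij} = s_{ij} / (s_i · s_j):
  r[X,X] = 1 (diagonal).
  r[X,Y] = 0.6 / (1.8708 · 2.582) = 0.6 / 4.8305 = 0.1242
  r[Y,Y] = 1 (diagonal).

R is symmetric with unit diagonal. Assembling:

R = [[1, 0.1242],
 [0.1242, 1]]


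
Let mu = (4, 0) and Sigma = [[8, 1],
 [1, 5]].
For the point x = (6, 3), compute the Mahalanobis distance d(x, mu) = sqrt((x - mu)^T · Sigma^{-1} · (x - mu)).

Step 1 — centre the observation: (x - mu) = (2, 3).

Step 2 — invert Sigma. det(Sigma) = 8·5 - (1)² = 39.
  Sigma^{-1} = (1/det) · [[d, -b], [-b, a]] = [[0.1282, -0.0256],
 [-0.0256, 0.2051]].

Step 3 — form the quadratic (x - mu)^T · Sigma^{-1} · (x - mu):
  Sigma^{-1} · (x - mu) = (0.1795, 0.5641).
  (x - mu)^T · [Sigma^{-1} · (x - mu)] = (2)·(0.1795) + (3)·(0.5641) = 2.0513.

Step 4 — take square root: d = √(2.0513) ≈ 1.4322.

d(x, mu) = √(2.0513) ≈ 1.4322


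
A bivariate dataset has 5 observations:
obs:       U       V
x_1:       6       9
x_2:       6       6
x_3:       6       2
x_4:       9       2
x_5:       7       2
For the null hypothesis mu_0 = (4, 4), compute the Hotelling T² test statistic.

Step 1 — sample mean vector:
  mean(U) = (6 + 6 + 6 + 9 + 7) / 5 = 34/5 = 6.8
  mean(V) = (9 + 6 + 2 + 2 + 2) / 5 = 21/5 = 4.2
  x̄ = (6.8, 4.2),  deviation x̄ - mu_0 = (6.8, 4.2) - (4, 4) = (2.8, 0.2).

Step 2 — sample covariance matrix, S[i,j] = (1/(n-1)) · Σ_k (x_{k,i} - mean_i) · (x_{k,j} - mean_j), divisor n-1 = 4:
  S[U,U] = ((-0.8)·(-0.8) + (-0.8)·(-0.8) + (-0.8)·(-0.8) + (2.2)·(2.2) + (0.2)·(0.2)) / 4 = 6.8/4 = 1.7
  S[U,V] = ((-0.8)·(4.8) + (-0.8)·(1.8) + (-0.8)·(-2.2) + (2.2)·(-2.2) + (0.2)·(-2.2)) / 4 = -8.8/4 = -2.2
  S[V,V] = ((4.8)·(4.8) + (1.8)·(1.8) + (-2.2)·(-2.2) + (-2.2)·(-2.2) + (-2.2)·(-2.2)) / 4 = 40.8/4 = 10.2
  S = [[1.7, -2.2],
 [-2.2, 10.2]].

Step 3 — invert S. det(S) = 1.7·10.2 - (-2.2)² = 12.5.
  S^{-1} = (1/det) · [[d, -b], [-b, a]] = [[0.816, 0.176],
 [0.176, 0.136]].

Step 4 — quadratic form (x̄ - mu_0)^T · S^{-1} · (x̄ - mu_0):
  S^{-1} · (x̄ - mu_0) = (2.32, 0.52),
  (x̄ - mu_0)^T · [...] = (2.8)·(2.32) + (0.2)·(0.52) = 6.6.

Step 5 — scale by n: T² = 5 · 6.6 = 33.

T² ≈ 33


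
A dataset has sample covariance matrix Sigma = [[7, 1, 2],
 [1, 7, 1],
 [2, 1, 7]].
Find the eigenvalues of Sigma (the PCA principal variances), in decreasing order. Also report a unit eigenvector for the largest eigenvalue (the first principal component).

Step 1 — characteristic polynomial p(λ) = det(λI - Sigma) = λ³ - tr·λ² + c_1·λ - det, where tr = trace, c_1 = sum of the principal 2×2 minors, det = det(Sigma):
  tr = 7 + 7 + 7 = 21,
  c_1 = (7·7 - (1)²) + (7·7 - (2)²) + (7·7 - (1)²) = 48 + 45 + 48 = 141,
  det = 7·(7·7 - (1)²) - (1)·((1)·7 - (1)·(2)) + (2)·((1)·(1) - 7·(2)) = 7·(48) - (1)·(5) + (2)·(-13) = 305.
  So p(λ) = λ³ - 21λ² + 141λ - 305.
Step 2 — look for an integer root (rational root theorem: any rational root is an integer divisor of 305). Testing λ = 5:
  p(5) = 125 - 525 + 705 - 305 = 0  ✓
  Dividing out (λ - 5): p(λ) = (λ - 5)(λ² - 16λ + 61).
Step 3 — remaining eigenvalues from the quadratic λ² - 16λ + 61 = 0:
  Δ = 16² - 4·61 = 256 - 244 = 12,  λ = (16 ± √12)/2 = (16 ± 3.4641)/2 ≈ 9.7321 or 6.2679.
  Sorted: λ_1 = 9.7321,  λ_2 = 6.2679,  λ_3 = 5  (check: sum = 21 = tr ✓).

Step 4 — unit eigenvector for λ_1 ≈ 9.7321: v spans the null space of (Sigma - λ_1 I), whose rows are
  r_1 = (-2.7321, 1, 2),  r_2 = (1, -2.7321, 1),  r_3 = (2, 1, -2.7321).
  v is orthogonal to every row, so take v ∝ r_1 × r_2 = ((1)·(1) - (2)·(-2.7321), (2)·(1) - (-2.7321)·(1), (-2.7321)·(-2.7321) - (1)·(1)) ≈ (6.4641, 4.7321, 6.4641).
  Let u = (6.4641, 4.7321, 6.4641).
  ||u|| = √((6.4641)² + (4.7321)² + (6.4641)²) = √(105.9615) ≈ 10.2938,  v_1 = u/||u|| ≈ (0.628, 0.4597, 0.628) (||v_1|| = 1).

λ_1 = 9.7321,  λ_2 = 6.2679,  λ_3 = 5;  v_1 ≈ (0.628, 0.4597, 0.628)


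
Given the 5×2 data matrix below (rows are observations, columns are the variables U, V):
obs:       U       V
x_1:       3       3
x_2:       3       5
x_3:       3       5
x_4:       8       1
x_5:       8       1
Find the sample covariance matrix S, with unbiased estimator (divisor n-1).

Step 1 — column means:
  mean(U) = (3 + 3 + 3 + 8 + 8) / 5 = 25/5 = 5
  mean(V) = (3 + 5 + 5 + 1 + 1) / 5 = 15/5 = 3

Step 2 — sample covariance S[i,j] = (1/(n-1)) · Σ_k (x_{k,i} - mean_i) · (x_{k,j} - mean_j), with n-1 = 4.
  S[U,U] = ((-2)·(-2) + (-2)·(-2) + (-2)·(-2) + (3)·(3) + (3)·(3)) / 4 = 30/4 = 7.5
  S[U,V] = ((-2)·(0) + (-2)·(2) + (-2)·(2) + (3)·(-2) + (3)·(-2)) / 4 = -20/4 = -5
  S[V,V] = ((0)·(0) + (2)·(2) + (2)·(2) + (-2)·(-2) + (-2)·(-2)) / 4 = 16/4 = 4

S is symmetric (S[j,i] = S[i,j]). Assembling:

S = [[7.5, -5],
 [-5, 4]]


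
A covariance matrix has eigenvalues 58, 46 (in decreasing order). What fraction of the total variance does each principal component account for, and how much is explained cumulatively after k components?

Step 1 — total variance = trace(Sigma) = Σ λ_i = 58 + 46 = 104.

Step 2 — fraction explained by component i = λ_i / Σ λ:
  PC1: 58/104 = 0.5577
  PC2: 46/104 = 0.4423

Step 3 — cumulative fraction after k components = (λ_1 + ... + λ_k) / Σ λ:
  k = 1: 58/104 = 0.5577
  k = 2: (58 + 46)/104 = 104/104 = 1

Summary (fraction, with percent):

explained: PC1 0.5577 (55.77%), PC2 0.4423 (44.23%);  cumulative: 0.5577, 1
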